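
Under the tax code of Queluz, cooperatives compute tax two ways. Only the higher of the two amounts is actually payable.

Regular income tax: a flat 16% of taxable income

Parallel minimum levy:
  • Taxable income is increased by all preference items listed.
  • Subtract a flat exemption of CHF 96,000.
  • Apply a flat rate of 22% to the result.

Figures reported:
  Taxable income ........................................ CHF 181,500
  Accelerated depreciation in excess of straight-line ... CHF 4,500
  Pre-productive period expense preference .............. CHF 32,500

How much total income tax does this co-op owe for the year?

CHF 29,040

Parallel minimum levy:
  Adjusted income: CHF 181,500 + CHF 4,500 + CHF 32,500 = CHF 218,500
  Less exemption CHF 96,000 → base CHF 122,500
  CHF 122,500 × 22% = CHF 26,950

Regular income tax:
  CHF 181,500 × 16% = CHF 29,040

CHF 29,040 > CHF 26,950, so the regular income tax governs.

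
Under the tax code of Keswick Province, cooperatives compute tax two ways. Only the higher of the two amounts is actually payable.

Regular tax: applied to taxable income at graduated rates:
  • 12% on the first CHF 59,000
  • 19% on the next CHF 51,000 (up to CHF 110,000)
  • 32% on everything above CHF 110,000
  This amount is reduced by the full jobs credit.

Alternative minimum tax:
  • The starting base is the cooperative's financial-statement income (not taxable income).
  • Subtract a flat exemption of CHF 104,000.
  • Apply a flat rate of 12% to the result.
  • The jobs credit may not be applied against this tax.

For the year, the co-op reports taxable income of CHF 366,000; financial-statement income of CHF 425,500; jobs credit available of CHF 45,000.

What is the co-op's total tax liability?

CHF 53,690

Alternative minimum tax:
  Base (financial-statement income): CHF 425,500
  Less exemption CHF 104,000 → base CHF 321,500
  CHF 321,500 × 12% = CHF 38,580

Regular tax:
  CHF 59,000 × 12% = CHF 7,080
  CHF 51,000 × 19% = CHF 9,690
  CHF 256,000 × 32% = CHF 81,920
  → CHF 98,690
  Less jobs credit CHF 45,000 → CHF 53,690

CHF 53,690 > CHF 38,580, so the regular tax governs.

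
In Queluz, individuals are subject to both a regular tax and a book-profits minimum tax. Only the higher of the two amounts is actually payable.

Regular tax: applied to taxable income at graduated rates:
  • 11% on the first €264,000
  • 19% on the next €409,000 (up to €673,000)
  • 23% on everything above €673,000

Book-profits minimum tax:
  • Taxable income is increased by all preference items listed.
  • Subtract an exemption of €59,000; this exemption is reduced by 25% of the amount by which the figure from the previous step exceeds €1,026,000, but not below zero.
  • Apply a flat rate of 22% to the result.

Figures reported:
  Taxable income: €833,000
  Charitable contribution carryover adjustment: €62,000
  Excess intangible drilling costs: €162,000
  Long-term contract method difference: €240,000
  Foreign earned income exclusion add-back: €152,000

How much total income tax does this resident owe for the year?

€318,780

Book-profits minimum tax:
  Adjusted income: €833,000 + €62,000 + €162,000 + €240,000 + €152,000 = €1,449,000
  Exemption: 25% × (€1,449,000 − €1,026,000) = €105,750 ≥ €59,000, so the exemption is fully phased out
  Base: €1,449,000 − €0 = €1,449,000
  €1,449,000 × 22% = €318,780

Regular tax:
  €264,000 × 11% = €29,040
  €409,000 × 19% = €77,710
  €160,000 × 23% = €36,800
  → €143,550

€318,780 > €143,550, so the book-profits minimum tax is the binding amount.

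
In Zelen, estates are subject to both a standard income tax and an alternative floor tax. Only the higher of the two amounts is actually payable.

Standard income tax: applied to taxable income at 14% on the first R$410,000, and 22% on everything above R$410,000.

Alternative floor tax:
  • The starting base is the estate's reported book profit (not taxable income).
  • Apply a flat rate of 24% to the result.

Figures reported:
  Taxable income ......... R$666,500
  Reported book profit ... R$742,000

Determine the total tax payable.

R$178,080

Alternative floor tax:
  Base (reported book profit): R$742,000
  R$742,000 × 24% = R$178,080

Standard income tax:
  R$410,000 × 14% = R$57,400
  R$256,500 × 22% = R$56,430
  → R$113,830

R$178,080 > R$113,830, so the alternative floor tax is the binding amount.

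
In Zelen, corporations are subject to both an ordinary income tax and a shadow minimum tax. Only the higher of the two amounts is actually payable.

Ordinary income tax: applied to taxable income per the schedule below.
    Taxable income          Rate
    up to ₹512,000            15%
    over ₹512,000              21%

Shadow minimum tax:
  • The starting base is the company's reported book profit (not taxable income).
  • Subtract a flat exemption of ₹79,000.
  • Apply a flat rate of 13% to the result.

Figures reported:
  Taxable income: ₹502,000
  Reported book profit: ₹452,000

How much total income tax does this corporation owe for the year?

Ordinary income tax:
  ₹502,000 × 15% = ₹75,300

Shadow minimum tax:
  Base (reported book profit): ₹452,000
  Less exemption ₹79,000 → base ₹373,000
  ₹373,000 × 13% = ₹48,490

₹75,300 > ₹48,490, so the ordinary income tax governs.

₹75,300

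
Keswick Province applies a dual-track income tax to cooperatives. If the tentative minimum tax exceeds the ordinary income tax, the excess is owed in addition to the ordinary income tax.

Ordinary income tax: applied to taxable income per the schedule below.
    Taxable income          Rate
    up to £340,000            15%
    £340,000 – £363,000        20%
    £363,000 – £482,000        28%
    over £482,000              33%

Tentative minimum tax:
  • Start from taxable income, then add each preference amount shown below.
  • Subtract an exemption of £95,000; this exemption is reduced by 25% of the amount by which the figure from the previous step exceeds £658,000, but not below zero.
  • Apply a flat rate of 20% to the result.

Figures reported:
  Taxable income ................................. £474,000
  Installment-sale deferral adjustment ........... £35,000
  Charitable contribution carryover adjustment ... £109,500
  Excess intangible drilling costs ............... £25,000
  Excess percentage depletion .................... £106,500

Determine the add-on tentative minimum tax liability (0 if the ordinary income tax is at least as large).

Ordinary income tax:
  £340,000 × 15% = £51,000
  £23,000 × 20% = £4,600
  £111,000 × 28% = £31,080
  → £86,680

Tentative minimum tax:
  Adjusted income: £474,000 + £35,000 + £109,500 + £25,000 + £106,500 = £750,000
  Exemption: £95,000 − 25% × (£750,000 − £658,000) = £95,000 − £23,000 = £72,000
  Base: £750,000 − £72,000 = £678,000
  £678,000 × 20% = £135,600

Excess of tentative minimum tax over ordinary income tax: £135,600 − £86,680 = £48,920.

£48,920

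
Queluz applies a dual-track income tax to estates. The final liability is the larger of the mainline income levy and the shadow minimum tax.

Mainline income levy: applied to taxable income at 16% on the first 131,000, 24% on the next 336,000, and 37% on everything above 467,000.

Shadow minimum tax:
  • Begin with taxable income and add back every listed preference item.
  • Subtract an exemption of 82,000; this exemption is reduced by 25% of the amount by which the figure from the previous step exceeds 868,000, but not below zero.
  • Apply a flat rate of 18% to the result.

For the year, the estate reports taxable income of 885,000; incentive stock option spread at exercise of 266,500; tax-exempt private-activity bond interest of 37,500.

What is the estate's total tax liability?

256,260

Mainline income levy:
  131,000 × 16% = 20,960
  336,000 × 24% = 80,640
  418,000 × 37% = 154,660
  → 256,260

Shadow minimum tax:
  Adjusted income: 885,000 + 266,500 + 37,500 = 1,189,000
  Exemption: 82,000 − 25% × (1,189,000 − 868,000) = 82,000 − 80,250 = 1,750
  Base: 1,189,000 − 1,750 = 1,187,250
  1,187,250 × 18% = 213,705

256,260 > 213,705, so the mainline income levy governs.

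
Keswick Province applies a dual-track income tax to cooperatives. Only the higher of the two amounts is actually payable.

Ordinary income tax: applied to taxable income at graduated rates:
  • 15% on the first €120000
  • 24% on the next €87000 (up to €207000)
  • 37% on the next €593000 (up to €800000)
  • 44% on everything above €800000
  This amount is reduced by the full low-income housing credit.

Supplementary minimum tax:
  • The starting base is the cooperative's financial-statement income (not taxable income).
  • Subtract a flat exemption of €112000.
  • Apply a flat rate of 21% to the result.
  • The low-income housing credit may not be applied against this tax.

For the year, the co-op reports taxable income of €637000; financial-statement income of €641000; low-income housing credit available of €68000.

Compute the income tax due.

€129980

Ordinary income tax:
  €120000 × 15% = €18000
  €87000 × 24% = €20880
  €430000 × 37% = €159100
  → €197980
  Less low-income housing credit €68000 → €129980

Supplementary minimum tax:
  Base (financial-statement income): €641000
  Less exemption €112000 → base €529000
  €529000 × 21% = €111090

€129980 > €111090, so the ordinary income tax governs.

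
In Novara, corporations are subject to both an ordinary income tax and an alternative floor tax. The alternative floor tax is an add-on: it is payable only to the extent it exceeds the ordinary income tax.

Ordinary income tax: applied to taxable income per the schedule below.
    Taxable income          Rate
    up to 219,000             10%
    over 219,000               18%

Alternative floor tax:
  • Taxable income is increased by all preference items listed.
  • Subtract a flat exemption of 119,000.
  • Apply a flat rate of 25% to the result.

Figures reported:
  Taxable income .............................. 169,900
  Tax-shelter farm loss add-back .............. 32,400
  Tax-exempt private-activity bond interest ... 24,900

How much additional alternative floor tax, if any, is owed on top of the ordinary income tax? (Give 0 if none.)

Alternative floor tax:
  Adjusted income: 169,900 + 32,400 + 24,900 = 227,200
  Less exemption 119,000 → base 108,200
  108,200 × 25% = 27,050

Ordinary income tax:
  169,900 × 10% = 16,990

Excess of alternative floor tax over ordinary income tax: 27,050 − 16,990 = 10,060.

10,060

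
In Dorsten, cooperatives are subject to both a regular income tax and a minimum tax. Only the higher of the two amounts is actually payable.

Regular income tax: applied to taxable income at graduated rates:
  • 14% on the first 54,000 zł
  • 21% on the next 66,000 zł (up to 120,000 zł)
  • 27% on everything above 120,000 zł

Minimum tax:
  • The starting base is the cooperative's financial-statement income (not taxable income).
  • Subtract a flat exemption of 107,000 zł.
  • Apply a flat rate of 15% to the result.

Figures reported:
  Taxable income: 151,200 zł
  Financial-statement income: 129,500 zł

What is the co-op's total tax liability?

29,844 zł

Minimum tax:
  Base (financial-statement income): 129,500 zł
  Less exemption 107,000 zł → base 22,500 zł
  22,500 zł × 15% = 3,375 zł

Regular income tax:
  54,000 zł × 14% = 7,560 zł
  66,000 zł × 21% = 13,860 zł
  31,200 zł × 27% = 8,424 zł
  → 29,844 zł

29,844 zł > 3,375 zł, so the regular income tax governs.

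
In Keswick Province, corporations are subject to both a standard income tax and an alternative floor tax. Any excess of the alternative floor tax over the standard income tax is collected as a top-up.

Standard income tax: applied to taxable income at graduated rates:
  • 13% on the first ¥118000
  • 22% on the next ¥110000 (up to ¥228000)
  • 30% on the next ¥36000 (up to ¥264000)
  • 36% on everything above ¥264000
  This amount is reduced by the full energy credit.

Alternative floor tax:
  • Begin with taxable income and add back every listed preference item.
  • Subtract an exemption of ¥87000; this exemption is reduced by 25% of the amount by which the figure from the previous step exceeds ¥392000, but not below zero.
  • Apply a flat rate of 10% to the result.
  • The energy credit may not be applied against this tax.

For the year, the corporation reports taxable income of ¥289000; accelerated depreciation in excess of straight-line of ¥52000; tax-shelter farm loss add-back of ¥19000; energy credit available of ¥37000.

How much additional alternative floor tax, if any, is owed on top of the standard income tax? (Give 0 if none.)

Alternative floor tax:
  Adjusted income: ¥289000 + ¥52000 + ¥19000 = ¥360000
  Exemption: ¥360000 ≤ ¥392000, so full ¥87000 applies
  Base: ¥360000 − ¥87000 = ¥273000
  ¥273000 × 10% = ¥27300

Standard income tax:
  ¥118000 × 13% = ¥15340
  ¥110000 × 22% = ¥24200
  ¥36000 × 30% = ¥10800
  ¥25000 × 36% = ¥9000
  → ¥59340
  Less energy credit ¥37000 → ¥22340

Excess of alternative floor tax over standard income tax: ¥27300 − ¥22340 = ¥4960.

¥4960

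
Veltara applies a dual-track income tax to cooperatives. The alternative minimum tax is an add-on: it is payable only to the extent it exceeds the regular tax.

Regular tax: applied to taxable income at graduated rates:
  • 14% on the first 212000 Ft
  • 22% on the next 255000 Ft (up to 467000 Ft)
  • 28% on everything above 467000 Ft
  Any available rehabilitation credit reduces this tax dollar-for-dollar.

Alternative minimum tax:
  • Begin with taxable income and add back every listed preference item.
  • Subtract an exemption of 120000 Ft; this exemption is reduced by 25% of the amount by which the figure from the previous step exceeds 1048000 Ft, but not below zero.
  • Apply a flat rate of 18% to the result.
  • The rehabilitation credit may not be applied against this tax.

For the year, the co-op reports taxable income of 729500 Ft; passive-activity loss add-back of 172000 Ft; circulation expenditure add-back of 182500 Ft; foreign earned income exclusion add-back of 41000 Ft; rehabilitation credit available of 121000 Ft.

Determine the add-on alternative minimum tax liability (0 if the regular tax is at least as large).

146085 Ft

Regular tax:
  212000 Ft × 14% = 29680 Ft
  255000 Ft × 22% = 56100 Ft
  262500 Ft × 28% = 73500 Ft
  → 159280 Ft
  Less rehabilitation credit 121000 Ft → 38280 Ft

Alternative minimum tax:
  Adjusted income: 729500 Ft + 172000 Ft + 182500 Ft + 41000 Ft = 1125000 Ft
  Exemption: 120000 Ft − 25% × (1125000 Ft − 1048000 Ft) = 120000 Ft − 19250 Ft = 100750 Ft
  Base: 1125000 Ft − 100750 Ft = 1024250 Ft
  1024250 Ft × 18% = 184365 Ft

Excess of alternative minimum tax over regular tax: 184365 Ft − 38280 Ft = 146085 Ft.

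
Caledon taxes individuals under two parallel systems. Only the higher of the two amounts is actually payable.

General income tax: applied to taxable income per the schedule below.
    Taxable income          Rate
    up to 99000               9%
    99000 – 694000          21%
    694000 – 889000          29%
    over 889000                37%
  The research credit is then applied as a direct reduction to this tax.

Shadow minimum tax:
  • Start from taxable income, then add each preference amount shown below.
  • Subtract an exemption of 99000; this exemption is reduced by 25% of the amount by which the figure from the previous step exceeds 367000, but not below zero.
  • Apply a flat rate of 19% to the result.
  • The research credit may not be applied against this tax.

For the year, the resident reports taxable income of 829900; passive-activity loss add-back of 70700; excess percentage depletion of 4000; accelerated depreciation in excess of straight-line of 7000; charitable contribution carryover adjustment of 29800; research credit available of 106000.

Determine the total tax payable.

178866

Shadow minimum tax:
  Adjusted income: 829900 + 70700 + 4000 + 7000 + 29800 = 941400
  Exemption: 25% × (941400 − 367000) = 143600 ≥ 99000, so the exemption is fully phased out
  Base: 941400 − 0 = 941400
  941400 × 19% = 178866

General income tax:
  99000 × 9% = 8910
  595000 × 21% = 124950
  135900 × 29% = 39411
  → 173271
  Less research credit 106000 → 67271

178866 > 67271, so the shadow minimum tax is the binding amount.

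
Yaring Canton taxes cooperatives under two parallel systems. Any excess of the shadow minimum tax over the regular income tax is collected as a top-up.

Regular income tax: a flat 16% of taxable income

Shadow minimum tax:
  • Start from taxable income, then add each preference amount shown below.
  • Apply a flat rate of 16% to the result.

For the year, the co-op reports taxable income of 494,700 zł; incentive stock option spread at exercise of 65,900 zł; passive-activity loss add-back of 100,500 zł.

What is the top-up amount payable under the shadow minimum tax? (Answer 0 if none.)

Shadow minimum tax:
  Adjusted income: 494,700 zł + 65,900 zł + 100,500 zł = 661,100 zł
  661,100 zł × 16% = 105,776 zł

Regular income tax:
  494,700 zł × 16% = 79,152 zł

Excess of shadow minimum tax over regular income tax: 105,776 zł − 79,152 zł = 26,624 zł.

26,624 zł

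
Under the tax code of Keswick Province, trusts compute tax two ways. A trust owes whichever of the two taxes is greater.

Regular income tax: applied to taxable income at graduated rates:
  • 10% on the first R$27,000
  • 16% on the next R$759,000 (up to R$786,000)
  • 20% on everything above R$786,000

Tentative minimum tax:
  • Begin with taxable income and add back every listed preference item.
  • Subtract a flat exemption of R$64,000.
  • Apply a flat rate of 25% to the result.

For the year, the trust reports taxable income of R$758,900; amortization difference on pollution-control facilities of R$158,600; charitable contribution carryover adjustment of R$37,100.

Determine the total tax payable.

R$222,650

Regular income tax:
  R$27,000 × 10% = R$2,700
  R$731,900 × 16% = R$117,104
  → R$119,804

Tentative minimum tax:
  Adjusted income: R$758,900 + R$158,600 + R$37,100 = R$954,600
  Less exemption R$64,000 → base R$890,600
  R$890,600 × 25% = R$222,650

R$222,650 > R$119,804, so the tentative minimum tax is the binding amount.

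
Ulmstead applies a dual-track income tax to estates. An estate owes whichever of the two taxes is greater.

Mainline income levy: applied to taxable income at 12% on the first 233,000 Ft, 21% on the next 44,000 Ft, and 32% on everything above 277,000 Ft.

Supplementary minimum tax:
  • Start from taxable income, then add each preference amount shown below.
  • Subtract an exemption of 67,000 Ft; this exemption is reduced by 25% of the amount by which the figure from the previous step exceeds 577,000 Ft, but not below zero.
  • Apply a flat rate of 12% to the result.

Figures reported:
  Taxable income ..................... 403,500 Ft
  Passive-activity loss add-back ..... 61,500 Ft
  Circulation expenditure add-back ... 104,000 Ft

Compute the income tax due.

77,680 Ft

Mainline income levy:
  233,000 Ft × 12% = 27,960 Ft
  44,000 Ft × 21% = 9,240 Ft
  126,500 Ft × 32% = 40,480 Ft
  → 77,680 Ft

Supplementary minimum tax:
  Adjusted income: 403,500 Ft + 61,500 Ft + 104,000 Ft = 569,000 Ft
  Exemption: 569,000 Ft ≤ 577,000 Ft, so full 67,000 Ft applies
  Base: 569,000 Ft − 67,000 Ft = 502,000 Ft
  502,000 Ft × 12% = 60,240 Ft

77,680 Ft > 60,240 Ft, so the mainline income levy governs.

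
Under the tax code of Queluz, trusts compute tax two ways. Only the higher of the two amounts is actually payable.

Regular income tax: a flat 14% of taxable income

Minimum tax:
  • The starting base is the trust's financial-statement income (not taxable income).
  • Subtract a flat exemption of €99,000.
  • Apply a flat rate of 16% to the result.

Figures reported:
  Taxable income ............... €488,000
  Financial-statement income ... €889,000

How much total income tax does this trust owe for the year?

€126,400

Regular income tax:
  €488,000 × 14% = €68,320

Minimum tax:
  Base (financial-statement income): €889,000
  Less exemption €99,000 → base €790,000
  €790,000 × 16% = €126,400

€126,400 > €68,320, so the minimum tax is the binding amount.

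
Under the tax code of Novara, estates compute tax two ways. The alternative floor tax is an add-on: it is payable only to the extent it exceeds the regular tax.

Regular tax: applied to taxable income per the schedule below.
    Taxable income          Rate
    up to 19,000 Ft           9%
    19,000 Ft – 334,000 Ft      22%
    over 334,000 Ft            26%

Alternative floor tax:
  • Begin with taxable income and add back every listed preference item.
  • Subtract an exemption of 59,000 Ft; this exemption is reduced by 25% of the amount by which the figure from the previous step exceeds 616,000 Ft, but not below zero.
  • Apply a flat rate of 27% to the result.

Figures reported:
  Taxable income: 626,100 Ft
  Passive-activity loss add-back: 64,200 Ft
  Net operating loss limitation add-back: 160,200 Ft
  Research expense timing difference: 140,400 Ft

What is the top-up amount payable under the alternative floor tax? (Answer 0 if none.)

Regular tax:
  19,000 Ft × 9% = 1,710 Ft
  315,000 Ft × 22% = 69,300 Ft
  292,100 Ft × 26% = 75,946 Ft
  → 146,956 Ft

Alternative floor tax:
  Adjusted income: 626,100 Ft + 64,200 Ft + 160,200 Ft + 140,400 Ft = 990,900 Ft
  Exemption: 25% × (990,900 Ft − 616,000 Ft) = 93,725 Ft ≥ 59,000 Ft, so the exemption is fully phased out
  Base: 990,900 Ft − 0 Ft = 990,900 Ft
  990,900 Ft × 27% = 267,543 Ft

Excess of alternative floor tax over regular tax: 267,543 Ft − 146,956 Ft = 120,587 Ft.

120,587 Ft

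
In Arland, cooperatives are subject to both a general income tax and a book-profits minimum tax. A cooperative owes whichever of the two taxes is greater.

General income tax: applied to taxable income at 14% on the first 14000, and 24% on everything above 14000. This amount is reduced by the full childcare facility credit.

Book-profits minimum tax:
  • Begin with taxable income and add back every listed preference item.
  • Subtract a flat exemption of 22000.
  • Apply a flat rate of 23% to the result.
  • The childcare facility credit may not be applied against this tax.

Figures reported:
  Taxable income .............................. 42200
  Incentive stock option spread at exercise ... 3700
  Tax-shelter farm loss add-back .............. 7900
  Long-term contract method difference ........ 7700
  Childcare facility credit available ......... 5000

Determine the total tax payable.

General income tax:
  14000 × 14% = 1960
  28200 × 24% = 6768
  → 8728
  Less childcare facility credit 5000 → 3728

Book-profits minimum tax:
  Adjusted income: 42200 + 3700 + 7900 + 7700 = 61500
  Less exemption 22000 → base 39500
  39500 × 23% = 9085

9085 > 3728, so the book-profits minimum tax is the binding amount.

9085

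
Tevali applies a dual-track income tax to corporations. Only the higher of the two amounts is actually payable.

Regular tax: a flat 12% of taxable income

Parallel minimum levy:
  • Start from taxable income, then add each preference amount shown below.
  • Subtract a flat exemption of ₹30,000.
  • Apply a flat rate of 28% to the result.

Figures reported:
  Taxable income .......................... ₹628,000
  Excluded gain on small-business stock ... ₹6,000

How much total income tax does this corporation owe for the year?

₹169,120

Parallel minimum levy:
  Adjusted income: ₹628,000 + ₹6,000 = ₹634,000
  Less exemption ₹30,000 → base ₹604,000
  ₹604,000 × 28% = ₹169,120

Regular tax:
  ₹628,000 × 12% = ₹75,360

₹169,120 > ₹75,360, so the parallel minimum levy is the binding amount.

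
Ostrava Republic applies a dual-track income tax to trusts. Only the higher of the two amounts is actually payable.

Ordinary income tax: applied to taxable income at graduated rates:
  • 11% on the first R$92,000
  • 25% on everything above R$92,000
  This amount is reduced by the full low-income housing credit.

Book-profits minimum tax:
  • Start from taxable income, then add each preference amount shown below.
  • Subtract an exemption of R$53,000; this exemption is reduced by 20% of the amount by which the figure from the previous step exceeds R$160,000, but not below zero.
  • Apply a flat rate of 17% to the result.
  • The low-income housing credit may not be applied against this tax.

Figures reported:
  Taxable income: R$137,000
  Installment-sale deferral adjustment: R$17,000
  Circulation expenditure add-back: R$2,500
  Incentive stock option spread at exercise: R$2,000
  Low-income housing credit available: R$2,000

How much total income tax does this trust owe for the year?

Book-profits minimum tax:
  Adjusted income: R$137,000 + R$17,000 + R$2,500 + R$2,000 = R$158,500
  Exemption: R$158,500 ≤ R$160,000, so full R$53,000 applies
  Base: R$158,500 − R$53,000 = R$105,500
  R$105,500 × 17% = R$17,935

Ordinary income tax:
  R$92,000 × 11% = R$10,120
  R$45,000 × 25% = R$11,250
  → R$21,370
  Less low-income housing credit R$2,000 → R$19,370

R$19,370 > R$17,935, so the ordinary income tax governs.

R$19,370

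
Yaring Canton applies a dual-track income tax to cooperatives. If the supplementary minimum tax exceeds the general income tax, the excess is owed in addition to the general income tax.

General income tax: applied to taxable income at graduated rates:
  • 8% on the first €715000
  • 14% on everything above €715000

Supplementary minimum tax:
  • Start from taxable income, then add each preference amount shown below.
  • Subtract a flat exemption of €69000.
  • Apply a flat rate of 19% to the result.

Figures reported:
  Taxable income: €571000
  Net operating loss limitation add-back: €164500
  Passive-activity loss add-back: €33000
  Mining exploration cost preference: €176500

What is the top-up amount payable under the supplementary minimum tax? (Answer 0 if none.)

€120760

General income tax:
  €571000 × 8% = €45680

Supplementary minimum tax:
  Adjusted income: €571000 + €164500 + €33000 + €176500 = €945000
  Less exemption €69000 → base €876000
  €876000 × 19% = €166440

Excess of supplementary minimum tax over general income tax: €166440 − €45680 = €120760.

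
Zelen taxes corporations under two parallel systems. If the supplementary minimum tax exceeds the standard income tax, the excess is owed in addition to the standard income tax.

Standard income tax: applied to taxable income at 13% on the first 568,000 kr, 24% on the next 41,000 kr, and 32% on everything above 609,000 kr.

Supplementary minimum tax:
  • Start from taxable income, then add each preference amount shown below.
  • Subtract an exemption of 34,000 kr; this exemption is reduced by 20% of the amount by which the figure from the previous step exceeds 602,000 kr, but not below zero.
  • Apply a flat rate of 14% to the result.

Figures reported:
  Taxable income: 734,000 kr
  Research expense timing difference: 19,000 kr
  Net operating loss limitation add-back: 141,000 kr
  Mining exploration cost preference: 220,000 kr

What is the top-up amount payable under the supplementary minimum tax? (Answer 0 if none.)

Standard income tax:
  568,000 kr × 13% = 73,840 kr
  41,000 kr × 24% = 9,840 kr
  125,000 kr × 32% = 40,000 kr
  → 123,680 kr

Supplementary minimum tax:
  Adjusted income: 734,000 kr + 19,000 kr + 141,000 kr + 220,000 kr = 1,114,000 kr
  Exemption: 20% × (1,114,000 kr − 602,000 kr) = 102,400 kr ≥ 34,000 kr, so the exemption is fully phased out
  Base: 1,114,000 kr − 0 kr = 1,114,000 kr
  1,114,000 kr × 14% = 155,960 kr

Excess of supplementary minimum tax over standard income tax: 155,960 kr − 123,680 kr = 32,280 kr.

32,280 kr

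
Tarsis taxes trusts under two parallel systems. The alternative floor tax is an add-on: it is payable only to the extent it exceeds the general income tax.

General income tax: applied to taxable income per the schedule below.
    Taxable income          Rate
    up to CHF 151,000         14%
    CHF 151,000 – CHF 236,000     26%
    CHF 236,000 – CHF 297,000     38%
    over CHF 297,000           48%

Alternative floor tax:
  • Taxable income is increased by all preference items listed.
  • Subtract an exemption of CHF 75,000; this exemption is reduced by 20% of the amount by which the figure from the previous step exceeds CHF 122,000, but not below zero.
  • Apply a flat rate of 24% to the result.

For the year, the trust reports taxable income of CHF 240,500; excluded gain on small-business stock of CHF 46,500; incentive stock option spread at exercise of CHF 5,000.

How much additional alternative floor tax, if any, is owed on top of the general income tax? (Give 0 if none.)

General income tax:
  CHF 151,000 × 14% = CHF 21,140
  CHF 85,000 × 26% = CHF 22,100
  CHF 4,500 × 38% = CHF 1,710
  → CHF 44,950

Alternative floor tax:
  Adjusted income: CHF 240,500 + CHF 46,500 + CHF 5,000 = CHF 292,000
  Exemption: CHF 75,000 − 20% × (CHF 292,000 − CHF 122,000) = CHF 75,000 − CHF 34,000 = CHF 41,000
  Base: CHF 292,000 − CHF 41,000 = CHF 251,000
  CHF 251,000 × 24% = CHF 60,240

Excess of alternative floor tax over general income tax: CHF 60,240 − CHF 44,950 = CHF 15,290.

CHF 15,290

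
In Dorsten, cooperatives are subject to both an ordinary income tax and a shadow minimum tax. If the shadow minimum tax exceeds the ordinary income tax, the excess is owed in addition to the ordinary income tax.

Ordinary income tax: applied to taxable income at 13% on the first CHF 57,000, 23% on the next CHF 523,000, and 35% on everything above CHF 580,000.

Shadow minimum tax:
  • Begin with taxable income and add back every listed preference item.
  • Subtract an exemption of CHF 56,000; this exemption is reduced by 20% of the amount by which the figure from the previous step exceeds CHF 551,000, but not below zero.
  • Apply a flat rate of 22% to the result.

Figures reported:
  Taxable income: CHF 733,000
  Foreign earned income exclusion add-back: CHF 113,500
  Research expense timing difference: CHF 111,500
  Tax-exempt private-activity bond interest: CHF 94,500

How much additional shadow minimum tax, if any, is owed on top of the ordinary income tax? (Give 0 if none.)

Ordinary income tax:
  CHF 57,000 × 13% = CHF 7,410
  CHF 523,000 × 23% = CHF 120,290
  CHF 153,000 × 35% = CHF 53,550
  → CHF 181,250

Shadow minimum tax:
  Adjusted income: CHF 733,000 + CHF 113,500 + CHF 111,500 + CHF 94,500 = CHF 1,052,500
  Exemption: 20% × (CHF 1,052,500 − CHF 551,000) = CHF 100,300 ≥ CHF 56,000, so the exemption is fully phased out
  Base: CHF 1,052,500 − CHF 0 = CHF 1,052,500
  CHF 1,052,500 × 22% = CHF 231,550

Excess of shadow minimum tax over ordinary income tax: CHF 231,550 − CHF 181,250 = CHF 50,300.

CHF 50,300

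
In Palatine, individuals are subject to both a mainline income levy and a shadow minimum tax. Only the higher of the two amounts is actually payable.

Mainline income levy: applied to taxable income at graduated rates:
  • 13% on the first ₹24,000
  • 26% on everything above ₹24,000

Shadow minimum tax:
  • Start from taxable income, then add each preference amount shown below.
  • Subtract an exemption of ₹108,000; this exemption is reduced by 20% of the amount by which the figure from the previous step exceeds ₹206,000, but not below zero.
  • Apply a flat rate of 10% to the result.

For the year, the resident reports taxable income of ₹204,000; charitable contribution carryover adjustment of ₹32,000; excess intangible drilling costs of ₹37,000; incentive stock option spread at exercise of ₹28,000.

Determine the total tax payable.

₹49,920

Shadow minimum tax:
  Adjusted income: ₹204,000 + ₹32,000 + ₹37,000 + ₹28,000 = ₹301,000
  Exemption: ₹108,000 − 20% × (₹301,000 − ₹206,000) = ₹108,000 − ₹19,000 = ₹89,000
  Base: ₹301,000 − ₹89,000 = ₹212,000
  ₹212,000 × 10% = ₹21,200

Mainline income levy:
  ₹24,000 × 13% = ₹3,120
  ₹180,000 × 26% = ₹46,800
  → ₹49,920

₹49,920 > ₹21,200, so the mainline income levy governs.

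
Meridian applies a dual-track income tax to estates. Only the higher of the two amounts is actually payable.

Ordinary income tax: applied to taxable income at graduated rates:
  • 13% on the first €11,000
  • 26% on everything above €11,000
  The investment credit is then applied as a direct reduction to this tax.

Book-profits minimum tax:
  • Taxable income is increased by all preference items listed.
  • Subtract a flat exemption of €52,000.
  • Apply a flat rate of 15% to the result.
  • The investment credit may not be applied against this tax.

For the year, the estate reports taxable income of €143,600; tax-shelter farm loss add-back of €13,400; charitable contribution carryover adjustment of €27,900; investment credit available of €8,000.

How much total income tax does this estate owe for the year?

Ordinary income tax:
  €11,000 × 13% = €1,430
  €132,600 × 26% = €34,476
  → €35,906
  Less investment credit €8,000 → €27,906

Book-profits minimum tax:
  Adjusted income: €143,600 + €13,400 + €27,900 = €184,900
  Less exemption €52,000 → base €132,900
  €132,900 × 15% = €19,935

€27,906 > €19,935, so the ordinary income tax governs.

€27,906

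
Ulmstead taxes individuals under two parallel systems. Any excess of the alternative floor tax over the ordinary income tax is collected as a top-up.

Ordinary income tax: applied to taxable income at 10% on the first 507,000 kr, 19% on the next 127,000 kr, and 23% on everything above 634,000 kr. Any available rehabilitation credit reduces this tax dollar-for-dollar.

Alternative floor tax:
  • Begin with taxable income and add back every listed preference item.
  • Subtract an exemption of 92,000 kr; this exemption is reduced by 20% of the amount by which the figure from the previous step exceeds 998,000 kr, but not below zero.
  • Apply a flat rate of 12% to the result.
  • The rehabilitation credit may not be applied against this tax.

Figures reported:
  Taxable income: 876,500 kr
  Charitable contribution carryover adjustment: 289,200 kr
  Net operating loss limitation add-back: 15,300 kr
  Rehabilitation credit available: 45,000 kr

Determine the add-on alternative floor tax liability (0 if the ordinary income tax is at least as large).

Ordinary income tax:
  507,000 kr × 10% = 50,700 kr
  127,000 kr × 19% = 24,130 kr
  242,500 kr × 23% = 55,775 kr
  → 130,605 kr
  Less rehabilitation credit 45,000 kr → 85,605 kr

Alternative floor tax:
  Adjusted income: 876,500 kr + 289,200 kr + 15,300 kr = 1,181,000 kr
  Exemption: 92,000 kr − 20% × (1,181,000 kr − 998,000 kr) = 92,000 kr − 36,600 kr = 55,400 kr
  Base: 1,181,000 kr − 55,400 kr = 1,125,600 kr
  1,125,600 kr × 12% = 135,072 kr

Excess of alternative floor tax over ordinary income tax: 135,072 kr − 85,605 kr = 49,467 kr.

49,467 kr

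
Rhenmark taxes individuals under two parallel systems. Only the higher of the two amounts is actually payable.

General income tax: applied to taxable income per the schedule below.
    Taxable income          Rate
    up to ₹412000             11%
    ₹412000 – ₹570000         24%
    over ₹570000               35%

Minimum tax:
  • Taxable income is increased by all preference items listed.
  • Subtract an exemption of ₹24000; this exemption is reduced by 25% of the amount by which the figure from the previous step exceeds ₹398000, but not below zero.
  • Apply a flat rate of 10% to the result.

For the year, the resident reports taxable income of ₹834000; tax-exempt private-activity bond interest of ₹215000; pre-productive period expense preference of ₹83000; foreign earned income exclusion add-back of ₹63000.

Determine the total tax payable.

Minimum tax:
  Adjusted income: ₹834000 + ₹215000 + ₹83000 + ₹63000 = ₹1195000
  Exemption: 25% × (₹1195000 − ₹398000) = ₹199250 ≥ ₹24000, so the exemption is fully phased out
  Base: ₹1195000 − ₹0 = ₹1195000
  ₹1195000 × 10% = ₹119500

General income tax:
  ₹412000 × 11% = ₹45320
  ₹158000 × 24% = ₹37920
  ₹264000 × 35% = ₹92400
  → ₹175640

₹175640 > ₹119500, so the general income tax governs.

₹175640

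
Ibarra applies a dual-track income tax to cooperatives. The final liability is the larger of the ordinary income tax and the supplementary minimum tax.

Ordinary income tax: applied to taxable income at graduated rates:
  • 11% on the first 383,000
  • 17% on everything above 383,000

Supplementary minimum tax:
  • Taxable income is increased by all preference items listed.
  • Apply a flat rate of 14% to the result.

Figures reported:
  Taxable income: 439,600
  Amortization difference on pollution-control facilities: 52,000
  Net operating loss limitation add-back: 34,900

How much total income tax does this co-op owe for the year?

73,710

Ordinary income tax:
  383,000 × 11% = 42,130
  56,600 × 17% = 9,622
  → 51,752

Supplementary minimum tax:
  Adjusted income: 439,600 + 52,000 + 34,900 = 526,500
  526,500 × 14% = 73,710

73,710 > 51,752, so the supplementary minimum tax is the binding amount.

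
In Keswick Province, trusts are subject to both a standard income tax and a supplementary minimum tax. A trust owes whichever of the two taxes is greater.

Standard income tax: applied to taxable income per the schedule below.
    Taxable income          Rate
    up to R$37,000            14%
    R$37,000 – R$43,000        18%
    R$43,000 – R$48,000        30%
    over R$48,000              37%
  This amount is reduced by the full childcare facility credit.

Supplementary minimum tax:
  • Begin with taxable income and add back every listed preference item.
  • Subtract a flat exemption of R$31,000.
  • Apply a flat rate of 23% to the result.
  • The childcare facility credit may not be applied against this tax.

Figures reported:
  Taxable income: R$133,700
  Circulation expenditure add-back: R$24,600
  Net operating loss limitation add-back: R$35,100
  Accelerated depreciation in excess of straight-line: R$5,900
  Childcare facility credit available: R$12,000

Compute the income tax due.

R$38,709

Supplementary minimum tax:
  Adjusted income: R$133,700 + R$24,600 + R$35,100 + R$5,900 = R$199,300
  Less exemption R$31,000 → base R$168,300
  R$168,300 × 23% = R$38,709

Standard income tax:
  R$37,000 × 14% = R$5,180
  R$6,000 × 18% = R$1,080
  R$5,000 × 30% = R$1,500
  R$85,700 × 37% = R$31,709
  → R$39,469
  Less childcare facility credit R$12,000 → R$27,469

R$38,709 > R$27,469, so the supplementary minimum tax is the binding amount.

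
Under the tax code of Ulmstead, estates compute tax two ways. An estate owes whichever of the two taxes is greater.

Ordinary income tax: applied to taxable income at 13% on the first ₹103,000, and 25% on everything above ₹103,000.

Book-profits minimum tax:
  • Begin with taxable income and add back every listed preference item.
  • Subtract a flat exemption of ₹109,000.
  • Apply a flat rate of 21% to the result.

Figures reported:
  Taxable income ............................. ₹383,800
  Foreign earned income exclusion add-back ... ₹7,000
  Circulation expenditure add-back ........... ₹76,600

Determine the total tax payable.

Ordinary income tax:
  ₹103,000 × 13% = ₹13,390
  ₹280,800 × 25% = ₹70,200
  → ₹83,590

Book-profits minimum tax:
  Adjusted income: ₹383,800 + ₹7,000 + ₹76,600 = ₹467,400
  Less exemption ₹109,000 → base ₹358,400
  ₹358,400 × 21% = ₹75,264

₹83,590 > ₹75,264, so the ordinary income tax governs.

₹83,590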